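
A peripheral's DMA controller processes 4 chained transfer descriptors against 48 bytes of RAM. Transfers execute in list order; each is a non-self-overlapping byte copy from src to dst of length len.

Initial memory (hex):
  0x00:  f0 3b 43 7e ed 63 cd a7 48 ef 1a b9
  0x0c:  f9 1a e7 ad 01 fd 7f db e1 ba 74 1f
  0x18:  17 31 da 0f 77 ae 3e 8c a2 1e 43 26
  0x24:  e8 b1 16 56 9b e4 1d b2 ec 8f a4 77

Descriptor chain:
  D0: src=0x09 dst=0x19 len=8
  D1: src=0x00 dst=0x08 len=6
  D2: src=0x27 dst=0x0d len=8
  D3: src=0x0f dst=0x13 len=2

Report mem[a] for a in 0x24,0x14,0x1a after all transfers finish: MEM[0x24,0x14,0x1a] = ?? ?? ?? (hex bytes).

MEM[0x24,0x14,0x1a] = e8 1d 1a

[0] 0x09->0x19 len=8 : ef 1a b9 f9 1a e7 ad 01
[1] 0x00->0x08 len=6 : f0 3b 43 7e ed 63
[2] 0x27->0x0d len=8 : 56 9b e4 1d b2 ec 8f a4
[3] 0x0f->0x13 len=2 : e4 1d
query mem[0x24]=0xe8, mem[0x14]=0x1d, mem[0x1a]=0x1a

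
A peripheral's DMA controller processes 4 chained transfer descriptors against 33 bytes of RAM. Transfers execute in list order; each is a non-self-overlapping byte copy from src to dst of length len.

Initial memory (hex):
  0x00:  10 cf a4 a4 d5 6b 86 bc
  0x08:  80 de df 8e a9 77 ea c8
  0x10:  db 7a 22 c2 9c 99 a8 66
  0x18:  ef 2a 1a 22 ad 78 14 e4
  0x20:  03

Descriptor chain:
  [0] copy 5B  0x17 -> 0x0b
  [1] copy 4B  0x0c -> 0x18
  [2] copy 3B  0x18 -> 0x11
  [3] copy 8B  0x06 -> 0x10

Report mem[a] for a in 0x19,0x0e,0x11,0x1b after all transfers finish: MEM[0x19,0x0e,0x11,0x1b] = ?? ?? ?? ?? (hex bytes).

MEM[0x19,0x0e,0x11,0x1b] = 2a 1a bc 22

#0 dst[0x0b+5] := {0x66,0xef,0x2a,0x1a,0x22}
#1 dst[0x18+4] := {0xef,0x2a,0x1a,0x22}
#2 dst[0x11+3] := {0xef,0x2a,0x1a}
#3 dst[0x10+8] := {0x86,0xbc,0x80,0xde,0xdf,0x66,0xef,0x2a}
query mem[0x19]=0x2a, mem[0x0e]=0x1a, mem[0x11]=0xbc, mem[0x1b]=0x22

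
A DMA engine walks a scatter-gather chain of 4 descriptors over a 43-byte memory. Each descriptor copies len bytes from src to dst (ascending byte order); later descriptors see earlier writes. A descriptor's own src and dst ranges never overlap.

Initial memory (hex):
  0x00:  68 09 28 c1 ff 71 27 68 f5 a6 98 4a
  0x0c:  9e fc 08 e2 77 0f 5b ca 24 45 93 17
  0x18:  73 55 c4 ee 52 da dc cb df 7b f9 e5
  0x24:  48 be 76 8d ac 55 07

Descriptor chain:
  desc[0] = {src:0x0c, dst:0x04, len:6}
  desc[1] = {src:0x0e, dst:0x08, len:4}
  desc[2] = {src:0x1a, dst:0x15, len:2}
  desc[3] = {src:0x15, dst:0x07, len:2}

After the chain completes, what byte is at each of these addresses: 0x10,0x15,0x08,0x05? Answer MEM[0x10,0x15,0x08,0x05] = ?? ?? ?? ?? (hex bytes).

MEM[0x10,0x15,0x08,0x05] = 77 c4 ee fc

  after D0: wrote 6B at 0x04 = 9efc08e2770f
  after D1: wrote 4B at 0x08 = 08e2770f
  after D2: wrote 2B at 0x15 = c4ee
  after D3: wrote 2B at 0x07 = c4ee
query mem[0x10]=0x77, mem[0x15]=0xc4, mem[0x08]=0xee, mem[0x05]=0xfc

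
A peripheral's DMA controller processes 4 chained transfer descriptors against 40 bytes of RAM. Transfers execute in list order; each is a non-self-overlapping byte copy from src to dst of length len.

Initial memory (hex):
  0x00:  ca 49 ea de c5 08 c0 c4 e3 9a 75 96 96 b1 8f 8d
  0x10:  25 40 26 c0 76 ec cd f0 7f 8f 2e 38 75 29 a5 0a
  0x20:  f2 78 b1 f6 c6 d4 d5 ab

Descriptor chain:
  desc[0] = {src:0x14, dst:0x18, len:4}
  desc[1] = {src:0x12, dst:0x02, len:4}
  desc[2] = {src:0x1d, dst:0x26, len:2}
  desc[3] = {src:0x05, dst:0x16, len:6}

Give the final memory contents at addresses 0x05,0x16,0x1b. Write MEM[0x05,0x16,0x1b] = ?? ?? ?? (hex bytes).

D0: mem[0x18..0x1b] <- [76 ec cd f0]
D1: mem[0x02..0x05] <- [26 c0 76 ec]
D2: mem[0x26..0x27] <- [29 a5]
D3: mem[0x16..0x1b] <- [ec c0 c4 e3 9a 75]
query mem[0x05]=0xec, mem[0x16]=0xec, mem[0x1b]=0x75

MEM[0x05,0x16,0x1b] = ec ec 75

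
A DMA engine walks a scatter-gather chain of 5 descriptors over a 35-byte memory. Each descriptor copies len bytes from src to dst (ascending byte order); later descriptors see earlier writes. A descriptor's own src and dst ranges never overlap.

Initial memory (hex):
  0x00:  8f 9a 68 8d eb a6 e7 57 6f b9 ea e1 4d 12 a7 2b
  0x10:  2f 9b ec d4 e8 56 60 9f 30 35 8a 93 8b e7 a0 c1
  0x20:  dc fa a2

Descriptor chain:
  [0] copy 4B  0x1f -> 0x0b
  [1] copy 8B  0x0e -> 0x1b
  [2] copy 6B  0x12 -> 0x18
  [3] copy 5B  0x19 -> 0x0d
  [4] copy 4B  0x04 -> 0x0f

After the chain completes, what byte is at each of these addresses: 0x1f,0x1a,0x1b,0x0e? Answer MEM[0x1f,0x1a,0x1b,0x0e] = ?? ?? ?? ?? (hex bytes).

MEM[0x1f,0x1a,0x1b,0x0e] = ec e8 56 e8

D0: mem[0x0b..0x0e] <- [c1 dc fa a2]
D1: mem[0x1b..0x22] <- [a2 2b 2f 9b ec d4 e8 56]
D2: mem[0x18..0x1d] <- [ec d4 e8 56 60 9f]
D3: mem[0x0d..0x11] <- [d4 e8 56 60 9f]
D4: mem[0x0f..0x12] <- [eb a6 e7 57]
query mem[0x1f]=0xec, mem[0x1a]=0xe8, mem[0x1b]=0x56, mem[0x0e]=0xe8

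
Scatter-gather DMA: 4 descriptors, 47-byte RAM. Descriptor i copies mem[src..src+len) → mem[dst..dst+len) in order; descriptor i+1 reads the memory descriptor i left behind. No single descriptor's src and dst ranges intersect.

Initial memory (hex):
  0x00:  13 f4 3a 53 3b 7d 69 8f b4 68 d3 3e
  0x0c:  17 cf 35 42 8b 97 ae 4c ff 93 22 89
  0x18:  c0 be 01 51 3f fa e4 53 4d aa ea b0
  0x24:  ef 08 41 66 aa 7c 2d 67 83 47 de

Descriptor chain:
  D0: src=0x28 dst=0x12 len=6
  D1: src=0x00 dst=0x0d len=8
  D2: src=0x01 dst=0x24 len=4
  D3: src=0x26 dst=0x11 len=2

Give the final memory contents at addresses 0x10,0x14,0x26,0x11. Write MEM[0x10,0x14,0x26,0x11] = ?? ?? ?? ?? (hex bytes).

[0] 0x28->0x12 len=6 : aa 7c 2d 67 83 47
[1] 0x00->0x0d len=8 : 13 f4 3a 53 3b 7d 69 8f
[2] 0x01->0x24 len=4 : f4 3a 53 3b
[3] 0x26->0x11 len=2 : 53 3b
query mem[0x10]=0x53, mem[0x14]=0x8f, mem[0x26]=0x53, mem[0x11]=0x53

MEM[0x10,0x14,0x26,0x11] = 53 8f 53 53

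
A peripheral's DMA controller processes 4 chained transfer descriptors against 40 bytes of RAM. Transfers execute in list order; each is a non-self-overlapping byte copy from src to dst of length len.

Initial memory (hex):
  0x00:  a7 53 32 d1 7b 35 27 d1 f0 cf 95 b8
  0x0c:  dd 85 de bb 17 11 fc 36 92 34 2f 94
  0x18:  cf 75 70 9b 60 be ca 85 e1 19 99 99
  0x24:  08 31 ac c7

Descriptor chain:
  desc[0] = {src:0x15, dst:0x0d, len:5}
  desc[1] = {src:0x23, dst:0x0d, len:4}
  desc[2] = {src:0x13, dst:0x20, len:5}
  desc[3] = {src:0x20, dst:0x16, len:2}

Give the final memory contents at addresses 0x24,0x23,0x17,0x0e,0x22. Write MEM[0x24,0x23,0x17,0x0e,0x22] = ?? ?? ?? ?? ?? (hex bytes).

MEM[0x24,0x23,0x17,0x0e,0x22] = 94 2f 92 08 34

  after D0: wrote 5B at 0x0d = 342f94cf75
  after D1: wrote 4B at 0x0d = 990831ac
  after D2: wrote 5B at 0x20 = 3692342f94
  after D3: wrote 2B at 0x16 = 3692
query mem[0x24]=0x94, mem[0x23]=0x2f, mem[0x17]=0x92, mem[0x0e]=0x08, mem[0x22]=0x34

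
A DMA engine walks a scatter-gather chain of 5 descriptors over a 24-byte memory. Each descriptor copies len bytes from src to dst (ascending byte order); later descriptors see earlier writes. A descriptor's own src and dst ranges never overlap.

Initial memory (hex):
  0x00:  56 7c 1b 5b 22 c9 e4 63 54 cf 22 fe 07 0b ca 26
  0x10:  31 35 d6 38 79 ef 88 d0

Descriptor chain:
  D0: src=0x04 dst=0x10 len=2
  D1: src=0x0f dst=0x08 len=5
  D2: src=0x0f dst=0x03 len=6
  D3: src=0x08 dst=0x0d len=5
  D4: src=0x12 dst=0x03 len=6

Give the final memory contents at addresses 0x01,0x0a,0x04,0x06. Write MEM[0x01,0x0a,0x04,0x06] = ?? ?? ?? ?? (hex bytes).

  after D0: wrote 2B at 0x10 = 22c9
  after D1: wrote 5B at 0x08 = 2622c9d638
  after D2: wrote 6B at 0x03 = 2622c9d63879
  after D3: wrote 5B at 0x0d = 7922c9d638
  after D4: wrote 6B at 0x03 = d63879ef88d0
query mem[0x01]=0x7c, mem[0x0a]=0xc9, mem[0x04]=0x38, mem[0x06]=0xef

MEM[0x01,0x0a,0x04,0x06] = 7c c9 38 ef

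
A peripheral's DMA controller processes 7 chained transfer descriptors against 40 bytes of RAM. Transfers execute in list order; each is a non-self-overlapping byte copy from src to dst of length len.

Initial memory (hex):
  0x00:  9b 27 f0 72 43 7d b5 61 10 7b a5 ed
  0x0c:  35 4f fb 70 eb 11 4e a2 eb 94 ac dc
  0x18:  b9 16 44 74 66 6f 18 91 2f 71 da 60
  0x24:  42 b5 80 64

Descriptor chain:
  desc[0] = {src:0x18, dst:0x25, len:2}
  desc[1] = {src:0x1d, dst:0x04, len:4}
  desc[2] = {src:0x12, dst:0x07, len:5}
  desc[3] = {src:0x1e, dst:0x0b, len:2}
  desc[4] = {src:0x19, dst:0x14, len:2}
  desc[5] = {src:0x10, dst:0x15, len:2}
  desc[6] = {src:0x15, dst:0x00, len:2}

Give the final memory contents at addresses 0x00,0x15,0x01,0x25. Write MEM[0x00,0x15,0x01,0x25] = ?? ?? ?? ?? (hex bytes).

#0 dst[0x25+2] := {0xb9,0x16}
#1 dst[0x04+4] := {0x6f,0x18,0x91,0x2f}
#2 dst[0x07+5] := {0x4e,0xa2,0xeb,0x94,0xac}
#3 dst[0x0b+2] := {0x18,0x91}
#4 dst[0x14+2] := {0x16,0x44}
#5 dst[0x15+2] := {0xeb,0x11}
#6 dst[0x00+2] := {0xeb,0x11}
query mem[0x00]=0xeb, mem[0x15]=0xeb, mem[0x01]=0x11, mem[0x25]=0xb9

MEM[0x00,0x15,0x01,0x25] = eb eb 11 b9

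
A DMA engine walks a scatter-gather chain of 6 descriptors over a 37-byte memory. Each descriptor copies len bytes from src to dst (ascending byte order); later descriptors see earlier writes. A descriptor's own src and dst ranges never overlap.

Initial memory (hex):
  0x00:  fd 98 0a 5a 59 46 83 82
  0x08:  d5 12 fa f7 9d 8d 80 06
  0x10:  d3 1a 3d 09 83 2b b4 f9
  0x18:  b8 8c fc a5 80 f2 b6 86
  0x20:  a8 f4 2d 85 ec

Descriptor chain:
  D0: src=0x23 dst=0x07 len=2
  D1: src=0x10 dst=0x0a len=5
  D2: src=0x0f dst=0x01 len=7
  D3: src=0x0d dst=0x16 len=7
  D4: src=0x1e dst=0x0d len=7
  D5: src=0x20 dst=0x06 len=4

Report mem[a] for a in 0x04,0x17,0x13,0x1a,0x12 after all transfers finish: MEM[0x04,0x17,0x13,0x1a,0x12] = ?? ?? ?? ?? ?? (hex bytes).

MEM[0x04,0x17,0x13,0x1a,0x12] = 3d 83 ec 1a 85

[0] 0x23->0x07 len=2 : 85 ec
[1] 0x10->0x0a len=5 : d3 1a 3d 09 83
[2] 0x0f->0x01 len=7 : 06 d3 1a 3d 09 83 2b
[3] 0x0d->0x16 len=7 : 09 83 06 d3 1a 3d 09
[4] 0x1e->0x0d len=7 : b6 86 a8 f4 2d 85 ec
[5] 0x20->0x06 len=4 : a8 f4 2d 85
query mem[0x04]=0x3d, mem[0x17]=0x83, mem[0x13]=0xec, mem[0x1a]=0x1a, mem[0x12]=0x85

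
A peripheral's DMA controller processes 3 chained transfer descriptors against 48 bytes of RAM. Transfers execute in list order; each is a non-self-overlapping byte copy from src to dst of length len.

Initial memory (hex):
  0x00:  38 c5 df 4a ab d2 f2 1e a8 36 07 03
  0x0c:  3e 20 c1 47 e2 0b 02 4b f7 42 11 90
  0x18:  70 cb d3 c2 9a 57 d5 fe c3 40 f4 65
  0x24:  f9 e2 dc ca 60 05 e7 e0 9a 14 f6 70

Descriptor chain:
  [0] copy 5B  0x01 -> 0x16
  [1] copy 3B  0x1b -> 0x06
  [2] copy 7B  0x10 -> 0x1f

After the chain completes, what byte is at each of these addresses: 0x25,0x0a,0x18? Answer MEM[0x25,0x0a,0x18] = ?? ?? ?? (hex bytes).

D0: mem[0x16..0x1a] <- [c5 df 4a ab d2]
D1: mem[0x06..0x08] <- [c2 9a 57]
D2: mem[0x1f..0x25] <- [e2 0b 02 4b f7 42 c5]
query mem[0x25]=0xc5, mem[0x0a]=0x07, mem[0x18]=0x4a

MEM[0x25,0x0a,0x18] = c5 07 4a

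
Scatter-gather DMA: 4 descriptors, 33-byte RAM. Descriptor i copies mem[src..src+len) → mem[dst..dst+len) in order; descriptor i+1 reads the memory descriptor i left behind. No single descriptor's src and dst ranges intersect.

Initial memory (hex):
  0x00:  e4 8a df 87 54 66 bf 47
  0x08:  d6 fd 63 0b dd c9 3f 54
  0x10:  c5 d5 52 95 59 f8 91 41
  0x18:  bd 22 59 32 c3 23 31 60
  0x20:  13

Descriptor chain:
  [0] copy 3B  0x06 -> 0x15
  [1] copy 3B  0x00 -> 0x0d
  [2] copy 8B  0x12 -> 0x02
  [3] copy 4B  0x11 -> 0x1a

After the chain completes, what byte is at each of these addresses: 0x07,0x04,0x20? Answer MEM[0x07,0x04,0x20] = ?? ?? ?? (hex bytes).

MEM[0x07,0x04,0x20] = d6 59 13

#0 dst[0x15+3] := {0xbf,0x47,0xd6}
#1 dst[0x0d+3] := {0xe4,0x8a,0xdf}
#2 dst[0x02+8] := {0x52,0x95,0x59,0xbf,0x47,0xd6,0xbd,0x22}
#3 dst[0x1a+4] := {0xd5,0x52,0x95,0x59}
query mem[0x07]=0xd6, mem[0x04]=0x59, mem[0x20]=0x13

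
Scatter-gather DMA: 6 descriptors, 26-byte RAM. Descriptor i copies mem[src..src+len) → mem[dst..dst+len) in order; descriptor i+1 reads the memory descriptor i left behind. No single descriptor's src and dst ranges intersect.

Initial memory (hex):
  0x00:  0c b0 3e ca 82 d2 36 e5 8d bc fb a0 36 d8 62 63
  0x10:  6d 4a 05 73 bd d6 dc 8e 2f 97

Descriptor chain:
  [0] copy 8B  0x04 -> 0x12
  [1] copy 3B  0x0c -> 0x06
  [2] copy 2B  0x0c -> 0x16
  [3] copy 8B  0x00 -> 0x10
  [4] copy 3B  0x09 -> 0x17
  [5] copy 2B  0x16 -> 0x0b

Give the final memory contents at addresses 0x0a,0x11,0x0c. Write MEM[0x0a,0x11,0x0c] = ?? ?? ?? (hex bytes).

D0: mem[0x12..0x19] <- [82 d2 36 e5 8d bc fb a0]
D1: mem[0x06..0x08] <- [36 d8 62]
D2: mem[0x16..0x17] <- [36 d8]
D3: mem[0x10..0x17] <- [0c b0 3e ca 82 d2 36 d8]
D4: mem[0x17..0x19] <- [bc fb a0]
D5: mem[0x0b..0x0c] <- [36 bc]
query mem[0x0a]=0xfb, mem[0x11]=0xb0, mem[0x0c]=0xbc

MEM[0x0a,0x11,0x0c] = fb b0 bc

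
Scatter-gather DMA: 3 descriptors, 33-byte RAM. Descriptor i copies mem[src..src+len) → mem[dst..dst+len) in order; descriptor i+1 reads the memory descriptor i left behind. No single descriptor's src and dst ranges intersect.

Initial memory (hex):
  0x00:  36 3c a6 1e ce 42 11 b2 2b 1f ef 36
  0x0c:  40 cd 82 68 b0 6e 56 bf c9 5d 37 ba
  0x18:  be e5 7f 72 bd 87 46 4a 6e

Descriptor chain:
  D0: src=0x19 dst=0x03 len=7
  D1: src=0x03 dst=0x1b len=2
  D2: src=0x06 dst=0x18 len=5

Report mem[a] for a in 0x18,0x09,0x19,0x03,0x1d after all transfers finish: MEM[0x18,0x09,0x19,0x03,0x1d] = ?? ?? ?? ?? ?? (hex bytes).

[0] 0x19->0x03 len=7 : e5 7f 72 bd 87 46 4a
[1] 0x03->0x1b len=2 : e5 7f
[2] 0x06->0x18 len=5 : bd 87 46 4a ef
query mem[0x18]=0xbd, mem[0x09]=0x4a, mem[0x19]=0x87, mem[0x03]=0xe5, mem[0x1d]=0x87

MEM[0x18,0x09,0x19,0x03,0x1d] = bd 4a 87 e5 87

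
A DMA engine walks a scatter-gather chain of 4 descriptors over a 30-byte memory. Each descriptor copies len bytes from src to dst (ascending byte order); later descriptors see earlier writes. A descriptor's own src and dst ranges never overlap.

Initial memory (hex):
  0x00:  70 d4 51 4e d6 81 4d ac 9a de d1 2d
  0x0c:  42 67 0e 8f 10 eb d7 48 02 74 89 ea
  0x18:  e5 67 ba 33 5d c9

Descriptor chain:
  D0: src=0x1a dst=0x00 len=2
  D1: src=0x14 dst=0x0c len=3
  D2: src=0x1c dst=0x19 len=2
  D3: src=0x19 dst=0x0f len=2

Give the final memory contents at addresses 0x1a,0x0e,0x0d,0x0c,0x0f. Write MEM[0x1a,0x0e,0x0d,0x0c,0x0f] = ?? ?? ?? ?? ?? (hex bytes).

  after D0: wrote 2B at 0x00 = ba33
  after D1: wrote 3B at 0x0c = 027489
  after D2: wrote 2B at 0x19 = 5dc9
  after D3: wrote 2B at 0x0f = 5dc9
query mem[0x1a]=0xc9, mem[0x0e]=0x89, mem[0x0d]=0x74, mem[0x0c]=0x02, mem[0x0f]=0x5d

MEM[0x1a,0x0e,0x0d,0x0c,0x0f] = c9 89 74 02 5d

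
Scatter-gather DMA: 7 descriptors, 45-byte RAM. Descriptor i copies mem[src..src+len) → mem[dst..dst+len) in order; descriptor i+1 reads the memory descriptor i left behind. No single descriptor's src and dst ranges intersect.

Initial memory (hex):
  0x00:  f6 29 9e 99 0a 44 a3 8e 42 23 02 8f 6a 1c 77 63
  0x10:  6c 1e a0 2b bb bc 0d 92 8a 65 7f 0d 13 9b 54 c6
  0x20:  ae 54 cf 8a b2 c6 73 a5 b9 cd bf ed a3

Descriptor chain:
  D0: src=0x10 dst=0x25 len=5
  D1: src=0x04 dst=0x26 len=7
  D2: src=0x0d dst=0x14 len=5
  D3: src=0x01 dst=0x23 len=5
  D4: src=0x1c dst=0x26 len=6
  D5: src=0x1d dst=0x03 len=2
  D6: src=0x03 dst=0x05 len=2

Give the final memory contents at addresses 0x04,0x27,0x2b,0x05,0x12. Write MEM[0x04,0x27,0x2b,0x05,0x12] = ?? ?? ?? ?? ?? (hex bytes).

#0 dst[0x25+5] := {0x6c,0x1e,0xa0,0x2b,0xbb}
#1 dst[0x26+7] := {0x0a,0x44,0xa3,0x8e,0x42,0x23,0x02}
#2 dst[0x14+5] := {0x1c,0x77,0x63,0x6c,0x1e}
#3 dst[0x23+5] := {0x29,0x9e,0x99,0x0a,0x44}
#4 dst[0x26+6] := {0x13,0x9b,0x54,0xc6,0xae,0x54}
#5 dst[0x03+2] := {0x9b,0x54}
#6 dst[0x05+2] := {0x9b,0x54}
query mem[0x04]=0x54, mem[0x27]=0x9b, mem[0x2b]=0x54, mem[0x05]=0x9b, mem[0x12]=0xa0

MEM[0x04,0x27,0x2b,0x05,0x12] = 54 9b 54 9b a0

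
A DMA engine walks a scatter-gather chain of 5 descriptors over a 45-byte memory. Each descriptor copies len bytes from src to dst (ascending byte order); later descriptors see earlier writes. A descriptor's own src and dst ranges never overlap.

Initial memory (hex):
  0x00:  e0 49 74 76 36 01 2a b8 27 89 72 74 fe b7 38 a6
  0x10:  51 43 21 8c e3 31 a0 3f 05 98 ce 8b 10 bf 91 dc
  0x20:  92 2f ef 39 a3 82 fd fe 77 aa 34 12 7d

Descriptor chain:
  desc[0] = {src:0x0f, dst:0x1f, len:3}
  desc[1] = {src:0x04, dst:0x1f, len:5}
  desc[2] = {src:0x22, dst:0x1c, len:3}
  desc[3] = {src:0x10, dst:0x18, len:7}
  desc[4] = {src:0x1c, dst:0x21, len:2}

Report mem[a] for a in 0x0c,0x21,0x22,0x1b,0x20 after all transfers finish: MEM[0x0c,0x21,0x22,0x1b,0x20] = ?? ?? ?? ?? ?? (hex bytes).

#0 dst[0x1f+3] := {0xa6,0x51,0x43}
#1 dst[0x1f+5] := {0x36,0x01,0x2a,0xb8,0x27}
#2 dst[0x1c+3] := {0xb8,0x27,0xa3}
#3 dst[0x18+7] := {0x51,0x43,0x21,0x8c,0xe3,0x31,0xa0}
#4 dst[0x21+2] := {0xe3,0x31}
query mem[0x0c]=0xfe, mem[0x21]=0xe3, mem[0x22]=0x31, mem[0x1b]=0x8c, mem[0x20]=0x01

MEM[0x0c,0x21,0x22,0x1b,0x20] = fe e3 31 8c 01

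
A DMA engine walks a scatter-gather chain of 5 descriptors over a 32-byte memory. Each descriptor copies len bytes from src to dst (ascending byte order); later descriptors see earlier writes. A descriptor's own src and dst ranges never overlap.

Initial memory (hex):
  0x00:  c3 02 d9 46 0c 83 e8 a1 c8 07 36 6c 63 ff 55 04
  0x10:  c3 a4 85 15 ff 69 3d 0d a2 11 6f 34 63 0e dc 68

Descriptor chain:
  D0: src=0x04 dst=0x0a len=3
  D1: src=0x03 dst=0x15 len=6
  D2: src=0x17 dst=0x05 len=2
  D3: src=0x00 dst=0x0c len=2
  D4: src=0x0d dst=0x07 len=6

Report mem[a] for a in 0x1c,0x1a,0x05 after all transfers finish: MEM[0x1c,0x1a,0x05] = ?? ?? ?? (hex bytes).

MEM[0x1c,0x1a,0x05] = 63 c8 83

#0 dst[0x0a+3] := {0x0c,0x83,0xe8}
#1 dst[0x15+6] := {0x46,0x0c,0x83,0xe8,0xa1,0xc8}
#2 dst[0x05+2] := {0x83,0xe8}
#3 dst[0x0c+2] := {0xc3,0x02}
#4 dst[0x07+6] := {0x02,0x55,0x04,0xc3,0xa4,0x85}
query mem[0x1c]=0x63, mem[0x1a]=0xc8, mem[0x05]=0x83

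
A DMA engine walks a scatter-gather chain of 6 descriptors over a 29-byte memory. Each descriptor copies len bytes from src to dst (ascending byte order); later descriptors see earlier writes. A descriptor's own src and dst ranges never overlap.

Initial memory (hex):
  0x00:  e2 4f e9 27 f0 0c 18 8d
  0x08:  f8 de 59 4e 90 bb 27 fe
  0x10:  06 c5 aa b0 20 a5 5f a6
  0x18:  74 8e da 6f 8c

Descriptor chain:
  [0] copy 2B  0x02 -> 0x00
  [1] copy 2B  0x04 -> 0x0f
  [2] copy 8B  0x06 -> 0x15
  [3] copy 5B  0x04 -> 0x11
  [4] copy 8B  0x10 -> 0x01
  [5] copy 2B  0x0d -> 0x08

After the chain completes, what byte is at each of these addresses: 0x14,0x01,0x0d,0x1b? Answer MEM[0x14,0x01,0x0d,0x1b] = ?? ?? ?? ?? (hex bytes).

MEM[0x14,0x01,0x0d,0x1b] = 8d 0c bb 90

  after D0: wrote 2B at 0x00 = e927
  after D1: wrote 2B at 0x0f = f00c
  after D2: wrote 8B at 0x15 = 188df8de594e90bb
  after D3: wrote 5B at 0x11 = f00c188df8
  after D4: wrote 8B at 0x01 = 0cf00c188df88df8
  after D5: wrote 2B at 0x08 = bb27
query mem[0x14]=0x8d, mem[0x01]=0x0c, mem[0x0d]=0xbb, mem[0x1b]=0x90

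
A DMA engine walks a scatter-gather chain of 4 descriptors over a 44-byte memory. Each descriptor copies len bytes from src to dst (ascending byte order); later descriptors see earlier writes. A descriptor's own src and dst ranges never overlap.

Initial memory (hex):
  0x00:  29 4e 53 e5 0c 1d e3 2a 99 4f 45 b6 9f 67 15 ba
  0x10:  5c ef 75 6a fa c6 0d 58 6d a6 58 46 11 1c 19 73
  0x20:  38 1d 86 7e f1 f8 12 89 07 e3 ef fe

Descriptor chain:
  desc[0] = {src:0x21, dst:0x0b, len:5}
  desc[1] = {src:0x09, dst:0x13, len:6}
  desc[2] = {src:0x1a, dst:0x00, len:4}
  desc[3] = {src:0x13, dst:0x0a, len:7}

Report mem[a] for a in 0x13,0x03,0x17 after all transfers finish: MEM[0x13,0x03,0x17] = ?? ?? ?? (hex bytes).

MEM[0x13,0x03,0x17] = 4f 1c 7e

  after D0: wrote 5B at 0x0b = 1d867ef1f8
  after D1: wrote 6B at 0x13 = 4f451d867ef1
  after D2: wrote 4B at 0x00 = 5846111c
  after D3: wrote 7B at 0x0a = 4f451d867ef1a6
query mem[0x13]=0x4f, mem[0x03]=0x1c, mem[0x17]=0x7e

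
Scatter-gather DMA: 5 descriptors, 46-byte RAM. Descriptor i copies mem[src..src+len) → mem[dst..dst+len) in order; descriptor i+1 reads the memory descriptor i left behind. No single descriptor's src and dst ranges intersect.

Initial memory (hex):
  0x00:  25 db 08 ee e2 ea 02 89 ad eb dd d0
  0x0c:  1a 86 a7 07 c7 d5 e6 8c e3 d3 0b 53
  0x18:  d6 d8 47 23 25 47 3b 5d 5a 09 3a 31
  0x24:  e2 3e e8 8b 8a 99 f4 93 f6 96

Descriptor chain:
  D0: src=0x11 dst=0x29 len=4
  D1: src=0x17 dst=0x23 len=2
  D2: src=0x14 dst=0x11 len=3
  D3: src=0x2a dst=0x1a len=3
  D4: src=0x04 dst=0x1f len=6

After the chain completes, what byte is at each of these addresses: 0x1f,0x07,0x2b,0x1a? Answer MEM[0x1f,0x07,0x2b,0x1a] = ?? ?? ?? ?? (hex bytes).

MEM[0x1f,0x07,0x2b,0x1a] = e2 89 8c e6

D0: mem[0x29..0x2c] <- [d5 e6 8c e3]
D1: mem[0x23..0x24] <- [53 d6]
D2: mem[0x11..0x13] <- [e3 d3 0b]
D3: mem[0x1a..0x1c] <- [e6 8c e3]
D4: mem[0x1f..0x24] <- [e2 ea 02 89 ad eb]
query mem[0x1f]=0xe2, mem[0x07]=0x89, mem[0x2b]=0x8c, mem[0x1a]=0xe6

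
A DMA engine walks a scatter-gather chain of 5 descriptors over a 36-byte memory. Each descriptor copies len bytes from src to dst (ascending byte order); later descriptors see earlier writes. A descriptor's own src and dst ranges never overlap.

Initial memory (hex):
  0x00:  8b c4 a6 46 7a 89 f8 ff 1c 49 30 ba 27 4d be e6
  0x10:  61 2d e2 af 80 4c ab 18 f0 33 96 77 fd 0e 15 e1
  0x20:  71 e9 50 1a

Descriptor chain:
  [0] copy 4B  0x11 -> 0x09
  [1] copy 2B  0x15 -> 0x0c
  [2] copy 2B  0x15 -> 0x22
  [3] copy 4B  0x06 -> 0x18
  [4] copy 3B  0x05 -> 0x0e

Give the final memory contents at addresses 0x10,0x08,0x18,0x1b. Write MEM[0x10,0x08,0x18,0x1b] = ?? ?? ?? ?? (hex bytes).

MEM[0x10,0x08,0x18,0x1b] = ff 1c f8 2d

D0: mem[0x09..0x0c] <- [2d e2 af 80]
D1: mem[0x0c..0x0d] <- [4c ab]
D2: mem[0x22..0x23] <- [4c ab]
D3: mem[0x18..0x1b] <- [f8 ff 1c 2d]
D4: mem[0x0e..0x10] <- [89 f8 ff]
query mem[0x10]=0xff, mem[0x08]=0x1c, mem[0x18]=0xf8, mem[0x1b]=0x2d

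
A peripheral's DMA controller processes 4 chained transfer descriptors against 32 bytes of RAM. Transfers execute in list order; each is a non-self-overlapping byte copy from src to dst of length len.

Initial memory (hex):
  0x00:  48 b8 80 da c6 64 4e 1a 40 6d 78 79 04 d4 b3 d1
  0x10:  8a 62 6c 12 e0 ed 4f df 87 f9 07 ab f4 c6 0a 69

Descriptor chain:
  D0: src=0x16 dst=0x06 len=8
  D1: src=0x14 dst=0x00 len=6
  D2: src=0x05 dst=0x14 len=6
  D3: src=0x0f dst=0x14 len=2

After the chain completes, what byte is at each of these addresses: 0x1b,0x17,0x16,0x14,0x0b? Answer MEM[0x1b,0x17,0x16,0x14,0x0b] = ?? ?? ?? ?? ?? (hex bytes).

MEM[0x1b,0x17,0x16,0x14,0x0b] = ab 87 df d1 ab

#0 dst[0x06+8] := {0x4f,0xdf,0x87,0xf9,0x07,0xab,0xf4,0xc6}
#1 dst[0x00+6] := {0xe0,0xed,0x4f,0xdf,0x87,0xf9}
#2 dst[0x14+6] := {0xf9,0x4f,0xdf,0x87,0xf9,0x07}
#3 dst[0x14+2] := {0xd1,0x8a}
query mem[0x1b]=0xab, mem[0x17]=0x87, mem[0x16]=0xdf, mem[0x14]=0xd1, mem[0x0b]=0xab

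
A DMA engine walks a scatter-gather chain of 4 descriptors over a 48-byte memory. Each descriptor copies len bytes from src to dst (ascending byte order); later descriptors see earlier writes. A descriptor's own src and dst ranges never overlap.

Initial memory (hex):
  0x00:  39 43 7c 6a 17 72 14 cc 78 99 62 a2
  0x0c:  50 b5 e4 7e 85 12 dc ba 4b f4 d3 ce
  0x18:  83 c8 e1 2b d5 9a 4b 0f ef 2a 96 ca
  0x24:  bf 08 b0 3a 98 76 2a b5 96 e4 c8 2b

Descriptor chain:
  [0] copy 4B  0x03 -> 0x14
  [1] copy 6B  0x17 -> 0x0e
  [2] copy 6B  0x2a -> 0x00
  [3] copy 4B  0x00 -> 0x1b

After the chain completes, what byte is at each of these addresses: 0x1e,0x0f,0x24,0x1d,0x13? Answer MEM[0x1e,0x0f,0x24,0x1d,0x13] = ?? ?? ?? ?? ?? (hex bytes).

MEM[0x1e,0x0f,0x24,0x1d,0x13] = e4 83 bf 96 d5

  after D0: wrote 4B at 0x14 = 6a177214
  after D1: wrote 6B at 0x0e = 1483c8e12bd5
  after D2: wrote 6B at 0x00 = 2ab596e4c82b
  after D3: wrote 4B at 0x1b = 2ab596e4
query mem[0x1e]=0xe4, mem[0x0f]=0x83, mem[0x24]=0xbf, mem[0x1d]=0x96, mem[0x13]=0xd5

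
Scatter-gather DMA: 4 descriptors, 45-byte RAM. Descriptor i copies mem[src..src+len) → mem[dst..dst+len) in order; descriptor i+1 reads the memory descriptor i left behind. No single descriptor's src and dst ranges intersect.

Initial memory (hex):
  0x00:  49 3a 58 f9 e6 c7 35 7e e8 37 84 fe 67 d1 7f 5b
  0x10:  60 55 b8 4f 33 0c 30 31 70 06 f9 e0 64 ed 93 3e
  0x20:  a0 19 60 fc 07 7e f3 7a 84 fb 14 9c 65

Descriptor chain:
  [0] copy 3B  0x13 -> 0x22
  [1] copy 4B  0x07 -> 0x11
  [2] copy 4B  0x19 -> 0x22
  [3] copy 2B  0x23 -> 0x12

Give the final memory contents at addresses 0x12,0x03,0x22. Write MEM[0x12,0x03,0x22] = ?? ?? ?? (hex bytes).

MEM[0x12,0x03,0x22] = f9 f9 06

D0: mem[0x22..0x24] <- [4f 33 0c]
D1: mem[0x11..0x14] <- [7e e8 37 84]
D2: mem[0x22..0x25] <- [06 f9 e0 64]
D3: mem[0x12..0x13] <- [f9 e0]
query mem[0x12]=0xf9, mem[0x03]=0xf9, mem[0x22]=0x06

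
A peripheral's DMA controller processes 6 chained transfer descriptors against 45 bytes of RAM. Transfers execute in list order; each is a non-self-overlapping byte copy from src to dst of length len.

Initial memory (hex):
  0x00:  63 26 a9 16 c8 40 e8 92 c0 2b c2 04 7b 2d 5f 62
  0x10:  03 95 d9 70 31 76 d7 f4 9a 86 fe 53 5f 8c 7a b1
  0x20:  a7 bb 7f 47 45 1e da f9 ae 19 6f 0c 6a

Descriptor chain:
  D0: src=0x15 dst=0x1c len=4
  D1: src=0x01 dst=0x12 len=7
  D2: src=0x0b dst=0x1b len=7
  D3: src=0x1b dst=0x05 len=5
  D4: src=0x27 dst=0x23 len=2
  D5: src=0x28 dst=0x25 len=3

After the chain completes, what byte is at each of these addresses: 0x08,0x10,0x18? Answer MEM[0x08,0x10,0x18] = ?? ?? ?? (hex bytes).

[0] 0x15->0x1c len=4 : 76 d7 f4 9a
[1] 0x01->0x12 len=7 : 26 a9 16 c8 40 e8 92
[2] 0x0b->0x1b len=7 : 04 7b 2d 5f 62 03 95
[3] 0x1b->0x05 len=5 : 04 7b 2d 5f 62
[4] 0x27->0x23 len=2 : f9 ae
[5] 0x28->0x25 len=3 : ae 19 6f
query mem[0x08]=0x5f, mem[0x10]=0x03, mem[0x18]=0x92

MEM[0x08,0x10,0x18] = 5f 03 92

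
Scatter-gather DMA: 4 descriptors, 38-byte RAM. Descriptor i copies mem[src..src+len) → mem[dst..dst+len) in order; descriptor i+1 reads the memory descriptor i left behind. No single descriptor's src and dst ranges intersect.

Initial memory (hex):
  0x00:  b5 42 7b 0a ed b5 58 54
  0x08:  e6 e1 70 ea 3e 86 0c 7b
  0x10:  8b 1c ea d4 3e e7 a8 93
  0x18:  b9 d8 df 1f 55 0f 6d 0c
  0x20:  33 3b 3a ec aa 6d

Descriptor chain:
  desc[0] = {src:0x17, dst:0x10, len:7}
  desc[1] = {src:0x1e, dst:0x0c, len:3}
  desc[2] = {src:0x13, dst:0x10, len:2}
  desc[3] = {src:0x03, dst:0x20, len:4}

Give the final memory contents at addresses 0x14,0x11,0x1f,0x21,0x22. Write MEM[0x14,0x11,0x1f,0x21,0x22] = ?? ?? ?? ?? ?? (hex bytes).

[0] 0x17->0x10 len=7 : 93 b9 d8 df 1f 55 0f
[1] 0x1e->0x0c len=3 : 6d 0c 33
[2] 0x13->0x10 len=2 : df 1f
[3] 0x03->0x20 len=4 : 0a ed b5 58
query mem[0x14]=0x1f, mem[0x11]=0x1f, mem[0x1f]=0x0c, mem[0x21]=0xed, mem[0x22]=0xb5

MEM[0x14,0x11,0x1f,0x21,0x22] = 1f 1f 0c ed b5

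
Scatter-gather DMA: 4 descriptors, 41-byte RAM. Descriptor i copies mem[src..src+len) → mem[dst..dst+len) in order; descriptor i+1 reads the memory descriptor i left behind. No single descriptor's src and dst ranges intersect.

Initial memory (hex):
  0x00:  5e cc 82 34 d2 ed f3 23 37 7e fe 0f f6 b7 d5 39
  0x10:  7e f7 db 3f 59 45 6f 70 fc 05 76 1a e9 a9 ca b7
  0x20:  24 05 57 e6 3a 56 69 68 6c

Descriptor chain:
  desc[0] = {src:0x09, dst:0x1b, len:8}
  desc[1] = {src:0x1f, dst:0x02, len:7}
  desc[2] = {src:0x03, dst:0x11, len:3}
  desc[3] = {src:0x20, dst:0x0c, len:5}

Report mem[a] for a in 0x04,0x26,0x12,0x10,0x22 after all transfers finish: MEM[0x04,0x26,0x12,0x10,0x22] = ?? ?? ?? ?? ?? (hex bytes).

MEM[0x04,0x26,0x12,0x10,0x22] = 39 69 39 3a 7e

#0 dst[0x1b+8] := {0x7e,0xfe,0x0f,0xf6,0xb7,0xd5,0x39,0x7e}
#1 dst[0x02+7] := {0xb7,0xd5,0x39,0x7e,0xe6,0x3a,0x56}
#2 dst[0x11+3] := {0xd5,0x39,0x7e}
#3 dst[0x0c+5] := {0xd5,0x39,0x7e,0xe6,0x3a}
query mem[0x04]=0x39, mem[0x26]=0x69, mem[0x12]=0x39, mem[0x10]=0x3a, mem[0x22]=0x7e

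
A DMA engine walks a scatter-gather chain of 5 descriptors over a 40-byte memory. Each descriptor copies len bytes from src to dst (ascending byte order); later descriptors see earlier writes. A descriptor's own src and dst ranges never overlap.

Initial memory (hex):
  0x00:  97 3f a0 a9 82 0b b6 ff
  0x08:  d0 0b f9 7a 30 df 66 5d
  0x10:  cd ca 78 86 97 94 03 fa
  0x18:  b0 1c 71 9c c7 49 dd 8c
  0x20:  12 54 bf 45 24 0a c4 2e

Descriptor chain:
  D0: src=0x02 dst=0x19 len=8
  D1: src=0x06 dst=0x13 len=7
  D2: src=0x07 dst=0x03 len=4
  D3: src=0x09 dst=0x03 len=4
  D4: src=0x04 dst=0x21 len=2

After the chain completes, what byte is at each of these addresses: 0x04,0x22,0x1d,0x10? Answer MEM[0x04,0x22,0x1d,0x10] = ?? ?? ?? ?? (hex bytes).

MEM[0x04,0x22,0x1d,0x10] = f9 7a b6 cd

  after D0: wrote 8B at 0x19 = a0a9820bb6ffd00b
  after D1: wrote 7B at 0x13 = b6ffd00bf97a30
  after D2: wrote 4B at 0x03 = ffd00bf9
  after D3: wrote 4B at 0x03 = 0bf97a30
  after D4: wrote 2B at 0x21 = f97a
query mem[0x04]=0xf9, mem[0x22]=0x7a, mem[0x1d]=0xb6, mem[0x10]=0xcd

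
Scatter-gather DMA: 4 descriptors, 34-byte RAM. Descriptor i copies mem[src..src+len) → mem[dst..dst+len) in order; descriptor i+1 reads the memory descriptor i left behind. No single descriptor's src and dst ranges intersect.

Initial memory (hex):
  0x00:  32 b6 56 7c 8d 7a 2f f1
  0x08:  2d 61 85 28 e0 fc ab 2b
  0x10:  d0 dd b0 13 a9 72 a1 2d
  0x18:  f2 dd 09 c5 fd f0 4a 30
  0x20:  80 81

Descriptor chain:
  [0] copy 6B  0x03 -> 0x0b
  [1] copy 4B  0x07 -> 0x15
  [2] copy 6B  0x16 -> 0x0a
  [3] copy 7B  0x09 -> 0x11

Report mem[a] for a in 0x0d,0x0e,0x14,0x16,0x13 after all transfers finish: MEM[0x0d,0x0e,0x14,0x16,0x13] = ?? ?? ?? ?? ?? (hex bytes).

[0] 0x03->0x0b len=6 : 7c 8d 7a 2f f1 2d
[1] 0x07->0x15 len=4 : f1 2d 61 85
[2] 0x16->0x0a len=6 : 2d 61 85 dd 09 c5
[3] 0x09->0x11 len=7 : 61 2d 61 85 dd 09 c5
query mem[0x0d]=0xdd, mem[0x0e]=0x09, mem[0x14]=0x85, mem[0x16]=0x09, mem[0x13]=0x61

MEM[0x0d,0x0e,0x14,0x16,0x13] = dd 09 85 09 61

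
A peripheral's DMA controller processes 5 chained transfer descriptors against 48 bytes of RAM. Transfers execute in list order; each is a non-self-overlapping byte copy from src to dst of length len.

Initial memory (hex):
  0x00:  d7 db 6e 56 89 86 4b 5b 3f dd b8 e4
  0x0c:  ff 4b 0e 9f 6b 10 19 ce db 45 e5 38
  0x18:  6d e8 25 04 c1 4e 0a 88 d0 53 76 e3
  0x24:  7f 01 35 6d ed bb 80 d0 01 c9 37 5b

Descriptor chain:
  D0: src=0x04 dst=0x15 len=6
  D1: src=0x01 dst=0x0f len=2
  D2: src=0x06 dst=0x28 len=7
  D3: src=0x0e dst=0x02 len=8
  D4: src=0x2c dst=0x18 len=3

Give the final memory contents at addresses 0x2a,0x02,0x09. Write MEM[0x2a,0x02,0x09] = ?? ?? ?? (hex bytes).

  after D0: wrote 6B at 0x15 = 89864b5b3fdd
  after D1: wrote 2B at 0x0f = db6e
  after D2: wrote 7B at 0x28 = 4b5b3fddb8e4ff
  after D3: wrote 8B at 0x02 = 0edb6e1019cedb89
  after D4: wrote 3B at 0x18 = b8e4ff
query mem[0x2a]=0x3f, mem[0x02]=0x0e, mem[0x09]=0x89

MEM[0x2a,0x02,0x09] = 3f 0e 89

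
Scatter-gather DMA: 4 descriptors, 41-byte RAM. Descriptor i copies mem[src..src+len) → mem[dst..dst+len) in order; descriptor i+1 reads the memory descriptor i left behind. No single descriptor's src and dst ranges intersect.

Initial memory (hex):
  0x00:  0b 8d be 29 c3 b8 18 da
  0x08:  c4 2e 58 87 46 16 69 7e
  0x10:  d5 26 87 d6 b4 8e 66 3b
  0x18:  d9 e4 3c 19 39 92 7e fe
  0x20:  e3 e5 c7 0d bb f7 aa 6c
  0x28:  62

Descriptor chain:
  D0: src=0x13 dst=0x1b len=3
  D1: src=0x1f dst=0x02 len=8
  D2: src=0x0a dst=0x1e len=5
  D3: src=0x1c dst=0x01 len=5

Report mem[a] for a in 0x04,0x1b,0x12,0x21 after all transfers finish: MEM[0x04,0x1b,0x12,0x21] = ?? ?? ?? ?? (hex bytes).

  after D0: wrote 3B at 0x1b = d6b48e
  after D1: wrote 8B at 0x02 = fee3e5c70dbbf7aa
  after D2: wrote 5B at 0x1e = 5887461669
  after D3: wrote 5B at 0x01 = b48e588746
query mem[0x04]=0x87, mem[0x1b]=0xd6, mem[0x12]=0x87, mem[0x21]=0x16

MEM[0x04,0x1b,0x12,0x21] = 87 d6 87 16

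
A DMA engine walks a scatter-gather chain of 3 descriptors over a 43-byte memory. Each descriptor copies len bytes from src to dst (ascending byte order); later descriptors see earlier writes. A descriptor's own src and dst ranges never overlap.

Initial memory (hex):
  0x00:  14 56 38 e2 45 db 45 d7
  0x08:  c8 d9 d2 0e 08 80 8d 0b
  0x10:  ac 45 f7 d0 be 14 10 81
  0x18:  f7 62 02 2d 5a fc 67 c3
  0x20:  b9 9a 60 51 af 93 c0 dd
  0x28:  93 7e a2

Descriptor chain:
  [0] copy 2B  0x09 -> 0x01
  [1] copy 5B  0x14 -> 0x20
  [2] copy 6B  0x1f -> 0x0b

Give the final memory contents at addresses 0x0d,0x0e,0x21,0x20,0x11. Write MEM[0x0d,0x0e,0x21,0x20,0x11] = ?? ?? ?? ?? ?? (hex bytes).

  after D0: wrote 2B at 0x01 = d9d2
  after D1: wrote 5B at 0x20 = be141081f7
  after D2: wrote 6B at 0x0b = c3be141081f7
query mem[0x0d]=0x14, mem[0x0e]=0x10, mem[0x21]=0x14, mem[0x20]=0xbe, mem[0x11]=0x45

MEM[0x0d,0x0e,0x21,0x20,0x11] = 14 10 14 be 45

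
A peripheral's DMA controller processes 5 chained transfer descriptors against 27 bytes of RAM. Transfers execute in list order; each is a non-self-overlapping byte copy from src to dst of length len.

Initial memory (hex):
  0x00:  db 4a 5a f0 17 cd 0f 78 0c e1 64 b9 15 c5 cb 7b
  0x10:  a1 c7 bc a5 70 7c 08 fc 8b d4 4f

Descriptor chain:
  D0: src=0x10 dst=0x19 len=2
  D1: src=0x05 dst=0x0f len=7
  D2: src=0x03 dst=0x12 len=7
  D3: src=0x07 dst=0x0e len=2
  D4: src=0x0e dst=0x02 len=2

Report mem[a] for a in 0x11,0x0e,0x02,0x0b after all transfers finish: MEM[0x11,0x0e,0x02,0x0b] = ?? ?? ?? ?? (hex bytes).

D0: mem[0x19..0x1a] <- [a1 c7]
D1: mem[0x0f..0x15] <- [cd 0f 78 0c e1 64 b9]
D2: mem[0x12..0x18] <- [f0 17 cd 0f 78 0c e1]
D3: mem[0x0e..0x0f] <- [78 0c]
D4: mem[0x02..0x03] <- [78 0c]
query mem[0x11]=0x78, mem[0x0e]=0x78, mem[0x02]=0x78, mem[0x0b]=0xb9

MEM[0x11,0x0e,0x02,0x0b] = 78 78 78 b9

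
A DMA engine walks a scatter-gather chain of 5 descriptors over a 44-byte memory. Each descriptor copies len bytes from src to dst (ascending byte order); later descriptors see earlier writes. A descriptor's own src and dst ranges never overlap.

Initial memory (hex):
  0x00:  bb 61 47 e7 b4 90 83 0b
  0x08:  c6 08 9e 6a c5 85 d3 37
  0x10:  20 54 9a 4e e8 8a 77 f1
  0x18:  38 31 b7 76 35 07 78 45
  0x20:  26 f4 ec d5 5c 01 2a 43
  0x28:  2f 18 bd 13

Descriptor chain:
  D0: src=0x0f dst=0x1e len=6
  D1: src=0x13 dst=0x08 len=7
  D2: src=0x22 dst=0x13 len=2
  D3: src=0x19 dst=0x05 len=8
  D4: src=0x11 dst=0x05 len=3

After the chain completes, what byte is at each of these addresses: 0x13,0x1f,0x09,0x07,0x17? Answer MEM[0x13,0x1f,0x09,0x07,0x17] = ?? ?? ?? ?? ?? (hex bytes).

  after D0: wrote 6B at 0x1e = 3720549a4ee8
  after D1: wrote 7B at 0x08 = 4ee88a77f13831
  after D2: wrote 2B at 0x13 = 4ee8
  after D3: wrote 8B at 0x05 = 31b7763507372054
  after D4: wrote 3B at 0x05 = 549a4e
query mem[0x13]=0x4e, mem[0x1f]=0x20, mem[0x09]=0x07, mem[0x07]=0x4e, mem[0x17]=0xf1

MEM[0x13,0x1f,0x09,0x07,0x17] = 4e 20 07 4e f1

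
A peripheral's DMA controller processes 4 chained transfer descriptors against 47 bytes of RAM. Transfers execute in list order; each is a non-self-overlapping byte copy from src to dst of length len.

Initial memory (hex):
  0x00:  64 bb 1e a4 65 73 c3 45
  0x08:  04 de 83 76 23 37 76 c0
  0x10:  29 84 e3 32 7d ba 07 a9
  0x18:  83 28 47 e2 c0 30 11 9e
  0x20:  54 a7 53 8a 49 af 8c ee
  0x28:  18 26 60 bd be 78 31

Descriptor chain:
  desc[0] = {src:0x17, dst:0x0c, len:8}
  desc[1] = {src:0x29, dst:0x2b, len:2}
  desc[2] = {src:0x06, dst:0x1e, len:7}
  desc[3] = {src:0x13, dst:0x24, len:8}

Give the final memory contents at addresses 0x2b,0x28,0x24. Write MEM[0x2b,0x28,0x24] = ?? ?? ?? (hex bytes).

MEM[0x2b,0x28,0x24] = 47 a9 11

D0: mem[0x0c..0x13] <- [a9 83 28 47 e2 c0 30 11]
D1: mem[0x2b..0x2c] <- [26 60]
D2: mem[0x1e..0x24] <- [c3 45 04 de 83 76 a9]
D3: mem[0x24..0x2b] <- [11 7d ba 07 a9 83 28 47]
query mem[0x2b]=0x47, mem[0x28]=0xa9, mem[0x24]=0x11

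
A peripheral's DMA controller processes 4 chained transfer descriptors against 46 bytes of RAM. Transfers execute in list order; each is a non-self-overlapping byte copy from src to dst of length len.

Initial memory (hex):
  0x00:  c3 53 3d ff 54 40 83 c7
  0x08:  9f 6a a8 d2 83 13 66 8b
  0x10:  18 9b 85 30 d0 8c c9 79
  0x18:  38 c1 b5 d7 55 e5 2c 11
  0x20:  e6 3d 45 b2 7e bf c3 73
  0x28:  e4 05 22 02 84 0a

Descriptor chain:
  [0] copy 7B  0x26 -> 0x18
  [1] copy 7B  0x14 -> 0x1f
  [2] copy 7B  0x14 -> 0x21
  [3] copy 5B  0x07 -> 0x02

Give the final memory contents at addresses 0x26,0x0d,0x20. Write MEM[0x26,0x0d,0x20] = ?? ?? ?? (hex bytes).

#0 dst[0x18+7] := {0xc3,0x73,0xe4,0x05,0x22,0x02,0x84}
#1 dst[0x1f+7] := {0xd0,0x8c,0xc9,0x79,0xc3,0x73,0xe4}
#2 dst[0x21+7] := {0xd0,0x8c,0xc9,0x79,0xc3,0x73,0xe4}
#3 dst[0x02+5] := {0xc7,0x9f,0x6a,0xa8,0xd2}
query mem[0x26]=0x73, mem[0x0d]=0x13, mem[0x20]=0x8c

MEM[0x26,0x0d,0x20] = 73 13 8c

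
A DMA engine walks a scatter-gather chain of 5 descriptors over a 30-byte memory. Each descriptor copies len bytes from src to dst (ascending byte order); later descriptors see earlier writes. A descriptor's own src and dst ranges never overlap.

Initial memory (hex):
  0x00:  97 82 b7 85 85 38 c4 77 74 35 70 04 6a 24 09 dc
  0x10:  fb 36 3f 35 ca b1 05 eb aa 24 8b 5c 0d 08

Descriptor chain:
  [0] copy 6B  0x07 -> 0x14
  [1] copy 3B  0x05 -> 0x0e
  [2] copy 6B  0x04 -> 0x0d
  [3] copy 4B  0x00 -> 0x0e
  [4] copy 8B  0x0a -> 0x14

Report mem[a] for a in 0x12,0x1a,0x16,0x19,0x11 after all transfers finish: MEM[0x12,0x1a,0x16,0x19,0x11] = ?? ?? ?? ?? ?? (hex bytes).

MEM[0x12,0x1a,0x16,0x19,0x11] = 35 b7 6a 82 85

  after D0: wrote 6B at 0x14 = 77743570046a
  after D1: wrote 3B at 0x0e = 38c477
  after D2: wrote 6B at 0x0d = 8538c4777435
  after D3: wrote 4B at 0x0e = 9782b785
  after D4: wrote 8B at 0x14 = 70046a859782b785
query mem[0x12]=0x35, mem[0x1a]=0xb7, mem[0x16]=0x6a, mem[0x19]=0x82, mem[0x11]=0x85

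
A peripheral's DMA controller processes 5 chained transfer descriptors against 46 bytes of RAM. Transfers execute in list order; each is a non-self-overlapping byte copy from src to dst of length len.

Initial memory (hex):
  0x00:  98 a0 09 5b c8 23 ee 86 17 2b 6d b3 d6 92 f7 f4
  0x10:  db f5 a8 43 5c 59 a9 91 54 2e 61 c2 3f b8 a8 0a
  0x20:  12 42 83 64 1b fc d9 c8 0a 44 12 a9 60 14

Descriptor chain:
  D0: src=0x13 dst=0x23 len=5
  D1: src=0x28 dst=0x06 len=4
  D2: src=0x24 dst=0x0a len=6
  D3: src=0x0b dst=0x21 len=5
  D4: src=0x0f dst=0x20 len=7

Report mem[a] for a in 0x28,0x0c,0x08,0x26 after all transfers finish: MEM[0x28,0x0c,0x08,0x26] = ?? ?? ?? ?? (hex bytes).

MEM[0x28,0x0c,0x08,0x26] = 0a a9 12 59

D0: mem[0x23..0x27] <- [43 5c 59 a9 91]
D1: mem[0x06..0x09] <- [0a 44 12 a9]
D2: mem[0x0a..0x0f] <- [5c 59 a9 91 0a 44]
D3: mem[0x21..0x25] <- [59 a9 91 0a 44]
D4: mem[0x20..0x26] <- [44 db f5 a8 43 5c 59]
query mem[0x28]=0x0a, mem[0x0c]=0xa9, mem[0x08]=0x12, mem[0x26]=0x59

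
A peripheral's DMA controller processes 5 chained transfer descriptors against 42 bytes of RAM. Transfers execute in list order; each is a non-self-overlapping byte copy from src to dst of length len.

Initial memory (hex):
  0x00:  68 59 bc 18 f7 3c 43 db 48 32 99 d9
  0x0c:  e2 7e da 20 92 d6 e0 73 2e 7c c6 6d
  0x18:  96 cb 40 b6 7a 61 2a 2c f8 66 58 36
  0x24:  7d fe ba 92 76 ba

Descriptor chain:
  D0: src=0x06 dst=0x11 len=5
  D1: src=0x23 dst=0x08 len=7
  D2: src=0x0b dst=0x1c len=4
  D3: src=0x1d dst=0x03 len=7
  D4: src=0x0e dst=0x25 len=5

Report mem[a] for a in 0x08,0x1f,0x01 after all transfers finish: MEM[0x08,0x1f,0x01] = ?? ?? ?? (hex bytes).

MEM[0x08,0x1f,0x01] = 58 ba 59

D0: mem[0x11..0x15] <- [43 db 48 32 99]
D1: mem[0x08..0x0e] <- [36 7d fe ba 92 76 ba]
D2: mem[0x1c..0x1f] <- [ba 92 76 ba]
D3: mem[0x03..0x09] <- [92 76 ba f8 66 58 36]
D4: mem[0x25..0x29] <- [ba 20 92 43 db]
query mem[0x08]=0x58, mem[0x1f]=0xba, mem[0x01]=0x59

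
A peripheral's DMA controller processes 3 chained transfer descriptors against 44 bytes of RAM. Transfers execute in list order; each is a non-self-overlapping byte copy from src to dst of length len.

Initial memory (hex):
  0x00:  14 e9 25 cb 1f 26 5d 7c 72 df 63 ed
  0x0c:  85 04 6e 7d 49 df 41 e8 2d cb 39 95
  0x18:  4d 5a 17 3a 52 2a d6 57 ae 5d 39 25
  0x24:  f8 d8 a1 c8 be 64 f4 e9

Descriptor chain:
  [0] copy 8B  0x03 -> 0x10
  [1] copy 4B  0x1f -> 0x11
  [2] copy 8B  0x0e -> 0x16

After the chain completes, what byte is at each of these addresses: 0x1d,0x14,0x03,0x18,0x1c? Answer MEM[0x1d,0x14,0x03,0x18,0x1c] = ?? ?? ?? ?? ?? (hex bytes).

MEM[0x1d,0x14,0x03,0x18,0x1c] = 72 39 cb cb 39

D0: mem[0x10..0x17] <- [cb 1f 26 5d 7c 72 df 63]
D1: mem[0x11..0x14] <- [57 ae 5d 39]
D2: mem[0x16..0x1d] <- [6e 7d cb 57 ae 5d 39 72]
query mem[0x1d]=0x72, mem[0x14]=0x39, mem[0x03]=0xcb, mem[0x18]=0xcb, mem[0x1c]=0x39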